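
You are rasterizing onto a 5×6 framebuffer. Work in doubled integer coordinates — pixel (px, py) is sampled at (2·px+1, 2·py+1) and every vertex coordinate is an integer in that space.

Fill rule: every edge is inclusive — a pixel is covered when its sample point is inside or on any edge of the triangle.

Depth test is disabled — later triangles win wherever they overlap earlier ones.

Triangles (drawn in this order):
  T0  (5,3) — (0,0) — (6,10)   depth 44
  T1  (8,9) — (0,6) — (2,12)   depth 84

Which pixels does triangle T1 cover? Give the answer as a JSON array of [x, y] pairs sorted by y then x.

T0:
  2·area = 32  (B↔C swapped to make it positive)
  edge (5, 3)→(6, 10): d=(1,7) inclusive
  edge (6, 10)→(0, 0): d=(-6,-10) inclusive
  edge (0, 0)→(5, 3): d=(5,3) inclusive
    (0,0)@(1, 1): e=[26,4,2] → X
    (1,0)@(3, 1): e=[12,24,-4] → .
    (0,1)@(1, 3): e=[28,-8,12] → .
    (1,1)@(3, 3): e=[14,12,6] → X
    (2,1)@(5, 3): e=[0,32,0] → X  [on edge]
    (3,1)@(7, 3): e=[-14,52,-6] → .
    (1,2)@(3, 5): e=[16,0,16] → X  [on edge]
    (3,2)@(7, 5): e=[-12,40,4] → .
    (1,3)@(3, 7): e=[18,-12,26] → .
    (2,3)@(5, 7): e=[4,8,20] → X
    (3,3)@(7, 7): e=[-10,28,14] → .
    (2,4)@(5, 9): e=[6,-4,30] → .
  covered (6 px):
    X . . . .
    . X X . .
    . X X . .
    . . X . .
    . . . . .
    . . . . .
T1:
  2·area = 42  (B↔C swapped to make it positive)
  edge (8, 9)→(2, 12): d=(-6,3) inclusive
  edge (2, 12)→(0, 6): d=(-2,-6) inclusive
  edge (0, 6)→(8, 9): d=(8,3) inclusive
    (0,3)@(1, 7): e=[33,4,5] → X
    (1,3)@(3, 7): e=[27,16,-1] → .
    (0,4)@(1, 9): e=[21,0,21] → X  [on edge]
    (1,4)@(3, 9): e=[15,12,15] → X
    (2,4)@(5, 9): e=[9,24,9] → X
    (3,4)@(7, 9): e=[3,36,3] → X
    (4,4)@(9, 9): e=[-3,48,-3] → .
    (0,5)@(1, 11): e=[9,-4,37] → .
    (1,5)@(3, 11): e=[3,8,31] → X
    (2,5)@(5, 11): e=[-3,20,25] → .
    (3,5)@(7, 11): e=[-9,32,19] → .
  covered (6 px):
    . . . . .
    . . . . .
    . . . . .
    X . . . .
    X X X X .
    . X . . .

Answer: [[0,3],[0,4],[1,4],[2,4],[3,4],[1,5]]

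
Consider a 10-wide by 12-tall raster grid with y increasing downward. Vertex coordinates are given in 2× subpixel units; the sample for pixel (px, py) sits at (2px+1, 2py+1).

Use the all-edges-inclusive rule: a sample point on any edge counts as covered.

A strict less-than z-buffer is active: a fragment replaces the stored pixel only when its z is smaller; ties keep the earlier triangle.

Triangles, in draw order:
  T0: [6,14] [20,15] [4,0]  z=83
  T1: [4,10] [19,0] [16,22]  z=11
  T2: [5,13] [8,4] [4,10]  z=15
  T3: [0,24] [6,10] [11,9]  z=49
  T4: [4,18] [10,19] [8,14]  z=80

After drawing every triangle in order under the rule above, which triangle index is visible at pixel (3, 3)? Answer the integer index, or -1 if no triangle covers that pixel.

T0:
  2·area = 194  (B↔C swapped to make it positive)
  edge (6, 14)→(4, 0): d=(-2,-14) inclusive
  edge (4, 0)→(20, 15): d=(16,15) inclusive
  edge (20, 15)→(6, 14): d=(-14,-1) inclusive
    (2,0)@(5, 1): e=[12,1,181] → █
    (3,0)@(7, 1): e=[40,-29,183] → ·
    (2,1)@(5, 3): e=[8,33,153] → █
    (3,1)@(7, 3): e=[36,3,155] → █
    (4,1)@(9, 3): e=[64,-27,157] → ·
    (2,2)@(5, 5): e=[4,65,125] → █
    (4,2)@(9, 5): e=[60,5,129] → █
    (5,2)@(11, 5): e=[88,-25,131] → ·
    (2,3)@(5, 7): e=[0,97,97] → █  [on edge]
    (5,3)@(11, 7): e=[84,7,103] → █
    (6,3)@(13, 7): e=[112,-23,105] → ·
    (2,4)@(5, 9): e=[-4,129,69] → ·
    (3,10)@(7, 21): e=[0,291,-97] → ·  [on edge]
  covered (25 px):
    · · █ · · · · · · ·
    · · █ █ · · · · · ·
    · · █ █ █ · · · · ·
    · · █ █ █ █ · · · ·
    · · · █ █ █ █ · · ·
    · · · █ █ █ █ █ · ·
    · · · █ █ █ █ █ █ ·
    · · · · · · · · · ·
    · · · · · · · · · ·
    · · · · · · · · · ·
    · · · · · · · · · ·
    · · · · · · · · · ·
T1:
  2·area = 300
  edge (4, 10)→(19, 0): d=(15,-10) inclusive
  edge (19, 0)→(16, 22): d=(-3,22) inclusive
  edge (16, 22)→(4, 10): d=(-12,-12) inclusive
    (7,1)@(15, 3): e=[5,79,216] → █
    (8,1)@(17, 3): e=[25,35,240] → █
    (9,1)@(19, 3): e=[45,-9,264] → ·
    (6,2)@(13, 5): e=[15,117,168] → █
    (9,2)@(19, 5): e=[75,-15,240] → ·
    (0,3)@(1, 7): e=[-75,375,0] → ·  [on edge]
    (4,3)@(9, 7): e=[5,199,96] → █
    (5,3)@(11, 7): e=[25,155,120] → █
    (9,3)@(19, 7): e=[105,-21,216] → ·
    (1,4)@(3, 9): e=[-25,325,0] → ·  [on edge]
    (3,4)@(7, 9): e=[15,237,48] → █
    (9,4)@(19, 9): e=[135,-27,192] → ·
    (2,5)@(5, 11): e=[25,275,0] → █  [on edge]
    (3,6)@(7, 13): e=[75,225,0] → █  [on edge]
    (4,7)@(9, 15): e=[125,175,0] → █  [on edge]
    (5,8)@(11, 17): e=[175,125,0] → █  [on edge]
    (6,9)@(13, 19): e=[225,75,0] → █  [on edge]
    (7,10)@(15, 21): e=[275,25,0] → █  [on edge]
    (8,11)@(17, 23): e=[325,-25,0] → ·  [on edge]
  covered (39 px):
    · · · · · · · · · ·
    · · · · · · · █ █ ·
    · · · · · · █ █ █ ·
    · · · · █ █ █ █ █ ·
    · · · █ █ █ █ █ █ ·
    · · █ █ █ █ █ █ █ ·
    · · · █ █ █ █ █ █ ·
    · · · · █ █ █ █ · ·
    · · · · · █ █ █ · ·
    · · · · · · █ █ · ·
    · · · · · · · █ · ·
    · · · · · · · · · ·
T2:
  2·area = 18  (B↔C swapped to make it positive)
  edge (5, 13)→(4, 10): d=(-1,-3) inclusive
  edge (4, 10)→(8, 4): d=(4,-6) inclusive
  edge (8, 4)→(5, 13): d=(-3,9) inclusive
    (0,0)@(1, 1): e=[0,-54,72] → ·  [on edge]
    (4,0)@(9, 1): e=[24,-6,0] → ·  [on edge]
    (1,3)@(3, 7): e=[0,-18,36] → ·  [on edge]
    (3,3)@(7, 7): e=[12,6,0] → █  [on edge]
    (4,3)@(9, 7): e=[18,18,-18] → ·
    (2,4)@(5, 9): e=[4,2,12] → █
    (3,4)@(7, 9): e=[10,14,-6] → ·
    (2,5)@(5, 11): e=[2,10,6] → █
    (3,5)@(7, 11): e=[8,22,-12] → ·
    (2,6)@(5, 13): e=[0,18,0] → █  [on edge]
    (3,6)@(7, 13): e=[6,30,-18] → ·
    (2,7)@(5, 15): e=[-2,26,-6] → ·
    (1,9)@(3, 19): e=[-12,30,0] → ·  [on edge]
    (3,9)@(7, 19): e=[0,54,-36] → ·  [on edge]
  covered (4 px):
    · · · · · · · · · ·
    · · · · · · · · · ·
    · · · · · · · · · ·
    · · · █ · · · · · ·
    · · █ · · · · · · ·
    · · █ · · · · · · ·
    · · █ · · · · · · ·
    · · · · · · · · · ·
    · · · · · · · · · ·
    · · · · · · · · · ·
    · · · · · · · · · ·
    · · · · · · · · · ·
T3:
  2·area = 64
  edge (0, 24)→(6, 10): d=(6,-14) inclusive
  edge (6, 10)→(11, 9): d=(5,-1) inclusive
  edge (11, 9)→(0, 24): d=(-11,15) inclusive
    (4,1)@(9, 3): e=[0,-32,96] → ·  [on edge]
    (5,4)@(11, 9): e=[64,0,0] → █  [on edge]
    (6,4)@(13, 9): e=[92,2,-30] → ·
    (0,5)@(1, 11): e=[-64,0,128] → ·  [on edge]
    (3,5)@(7, 11): e=[20,6,38] → █
    (4,5)@(9, 11): e=[48,8,8] → █
    (5,5)@(11, 11): e=[76,10,-22] → ·
    (2,6)@(5, 13): e=[4,14,46] → █
    (4,6)@(9, 13): e=[60,18,-14] → ·
    (2,7)@(5, 15): e=[16,24,24] → █
    (3,7)@(7, 15): e=[44,26,-6] → ·
    (1,8)@(3, 17): e=[0,32,32] → █  [on edge]
  covered (9 px):
    · · · · · · · · · ·
    · · · · · · · · · ·
    · · · · · · · · · ·
    · · · · · · · · · ·
    · · · · · █ · · · ·
    · · · █ █ · · · · ·
    · · █ █ · · · · · ·
    · · █ · · · · · · ·
    · █ █ · · · · · · ·
    · █ · · · · · · · ·
    · · · · · · · · · ·
    · · · · · · · · · ·
T4:
  2·area = 28  (B↔C swapped to make it positive)
  edge (4, 18)→(8, 14): d=(4,-4) inclusive
  edge (8, 14)→(10, 19): d=(2,5) inclusive
  edge (10, 19)→(4, 18): d=(-6,-1) inclusive
    (9,1)@(19, 3): e=[0,-77,105] → ·  [on edge]
    (8,2)@(17, 5): e=[0,-63,91] → ·  [on edge]
    (7,3)@(15, 7): e=[0,-49,77] → ·  [on edge]
    (6,4)@(13, 9): e=[0,-35,63] → ·  [on edge]
    (5,5)@(11, 11): e=[0,-21,49] → ·  [on edge]
    (4,6)@(9, 13): e=[0,-7,35] → ·  [on edge]
    (3,7)@(7, 15): e=[0,7,21] → █  [on edge]
    (4,7)@(9, 15): e=[8,-3,23] → ·
    (2,8)@(5, 17): e=[0,21,7] → █  [on edge]
    (4,8)@(9, 17): e=[16,1,11] → █
    (5,8)@(11, 17): e=[24,-9,13] → ·
    (1,9)@(3, 19): e=[0,35,-7] → ·  [on edge]
    (0,10)@(1, 21): e=[0,49,-21] → ·  [on edge]
  covered (4 px):
    · · · · · · · · · ·
    · · · · · · · · · ·
    · · · · · · · · · ·
    · · · · · · · · · ·
    · · · · · · · · · ·
    · · · · · · · · · ·
    · · · · · · · · · ·
    · · · █ · · · · · ·
    · · █ █ █ · · · · ·
    · · · · · · · · · ·
    · · · · · · · · · ·
    · · · · · · · · · ·

Z-buffer (winner per pixel, '.' = empty):
  . . 0 . . . . . . .
  . . 0 0 . . . 1 1 .
  . . 0 0 0 . 1 1 1 .
  . . 0 2 1 1 1 1 1 .
  . . 2 1 1 1 1 1 1 .
  . . 1 1 1 1 1 1 1 .
  . . 2 1 1 1 1 1 1 .
  . . 3 4 1 1 1 1 . .
  . 3 3 4 4 1 1 1 . .
  . 3 . . . . 1 1 . .
  . . . . . . . 1 . .
  . . . . . . . . . .

Final: 2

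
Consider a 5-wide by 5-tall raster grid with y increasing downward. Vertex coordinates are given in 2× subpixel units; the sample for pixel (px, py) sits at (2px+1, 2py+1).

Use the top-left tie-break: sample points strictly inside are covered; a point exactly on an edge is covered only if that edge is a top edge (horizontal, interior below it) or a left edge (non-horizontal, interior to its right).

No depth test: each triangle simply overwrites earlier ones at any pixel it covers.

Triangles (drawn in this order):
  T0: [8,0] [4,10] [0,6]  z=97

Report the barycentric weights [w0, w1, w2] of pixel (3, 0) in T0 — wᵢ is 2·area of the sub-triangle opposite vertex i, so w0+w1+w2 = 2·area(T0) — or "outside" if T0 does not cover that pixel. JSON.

T0:
  2·area = 56
  edge (8, 0)→(4, 10): d=(-4,10) right/bottom  bias=-1
  edge (4, 10)→(0, 6): d=(-4,-4) top-left  bias=+0
  edge (0, 6)→(8, 0): d=(8,-6) top-left  bias=+0
    (3,0)@(7, 1): e=[6,48,2] → #
    (4,0)@(9, 1): e=[-14,56,14] → ·
    (2,1)@(5, 3): e=[18,32,6] → #
    (3,1)@(7, 3): e=[-2,40,18] → ·
    (1,2)@(3, 5): e=[30,16,10] → #
    (3,2)@(7, 5): e=[-10,32,34] → ·
    (0,3)@(1, 7): e=[42,0,14] → #  [on edge]
    (3,3)@(7, 7): e=[-18,24,50] → ·
    (0,4)@(1, 9): e=[34,-8,30] → ·
    (1,4)@(3, 9): e=[14,0,42] → #  [on edge]
    (2,4)@(5, 9): e=[-6,8,54] → ·
  covered (8 px):
    · · · # ·
    · · # · ·
    · # # · ·
    # # # · ·
    · # · · ·

Final: [48,2,6]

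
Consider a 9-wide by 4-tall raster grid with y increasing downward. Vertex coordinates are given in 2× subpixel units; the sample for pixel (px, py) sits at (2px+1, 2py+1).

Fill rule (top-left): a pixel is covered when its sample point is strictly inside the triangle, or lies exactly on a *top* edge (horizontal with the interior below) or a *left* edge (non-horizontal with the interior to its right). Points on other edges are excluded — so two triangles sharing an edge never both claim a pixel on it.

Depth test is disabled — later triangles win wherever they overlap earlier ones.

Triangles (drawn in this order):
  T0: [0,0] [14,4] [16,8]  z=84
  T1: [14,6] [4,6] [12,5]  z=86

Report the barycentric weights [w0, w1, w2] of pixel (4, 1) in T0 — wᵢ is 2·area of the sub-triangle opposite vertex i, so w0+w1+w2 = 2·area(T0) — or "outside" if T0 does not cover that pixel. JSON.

T0:
  2·area = 48
  edge (0, 0)→(14, 4): d=(14,4) right/bottom  bias=-1
  edge (14, 4)→(16, 8): d=(2,4) right/bottom  bias=-1
  edge (16, 8)→(0, 0): d=(-16,-8) top-left  bias=+0
    (1,0)@(3, 1): e=[2,38,8] → █
    (2,0)@(5, 1): e=[-6,30,24] → ·
    (1,1)@(3, 3): e=[30,42,-24] → ·
    (3,1)@(7, 3): e=[14,26,8] → █
    (4,1)@(9, 3): e=[6,18,24] → █
    (5,1)@(11, 3): e=[-2,10,40] → ·
    (3,2)@(7, 5): e=[42,30,-24] → ·
    (4,2)@(9, 5): e=[34,22,-8] → ·
    (5,2)@(11, 5): e=[26,14,8] → █
    (6,2)@(13, 5): e=[18,6,24] → █
    (7,2)@(15, 5): e=[10,-2,40] → ·
    (5,3)@(11, 7): e=[54,18,-24] → ·
  covered (6 px):
    · █ · · · · · · ·
    · · · █ █ · · · ·
    · · · · · █ █ · ·
    · · · · · · · █ ·
T1:
  2·area = 10
  edge (14, 6)→(4, 6): d=(-10,0) right/bottom  bias=-1
  edge (4, 6)→(12, 5): d=(8,-1) top-left  bias=+0
  edge (12, 5)→(14, 6): d=(2,1) right/bottom  bias=-1
  covered (0 px):
    · · · · · · · · ·
    · · · · · · · · ·
    · · · · · · · · ·
    · · · · · · · · ·

Result: [18,24,6]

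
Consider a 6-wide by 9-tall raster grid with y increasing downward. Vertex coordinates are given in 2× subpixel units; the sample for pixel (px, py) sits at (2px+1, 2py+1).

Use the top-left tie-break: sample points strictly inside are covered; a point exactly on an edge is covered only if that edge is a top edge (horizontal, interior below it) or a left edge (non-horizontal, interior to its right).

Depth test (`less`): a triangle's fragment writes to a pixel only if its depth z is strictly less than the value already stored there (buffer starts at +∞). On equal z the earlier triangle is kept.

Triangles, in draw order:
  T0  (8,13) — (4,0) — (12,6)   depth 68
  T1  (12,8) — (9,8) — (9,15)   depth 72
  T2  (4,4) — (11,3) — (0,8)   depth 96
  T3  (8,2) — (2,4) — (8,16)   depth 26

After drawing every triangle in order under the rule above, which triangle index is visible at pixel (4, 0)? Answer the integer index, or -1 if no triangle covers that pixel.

T0:
  2·area = 80
  edge (8, 13)→(4, 0): d=(-4,-13) top-left  bias=+0
  edge (4, 0)→(12, 6): d=(8,6) right/bottom  bias=-1
  edge (12, 6)→(8, 13): d=(-4,7) right/bottom  bias=-1
    (2,0)@(5, 1): e=[9,2,69] → #
    (3,0)@(7, 1): e=[35,-10,55] → ·
    (2,1)@(5, 3): e=[1,18,61] → #
    (3,1)@(7, 3): e=[27,6,47] → #
    (4,1)@(9, 3): e=[53,-6,33] → ·
    (2,2)@(5, 5): e=[-7,34,53] → ·
    (3,2)@(7, 5): e=[19,22,39] → #
    (4,2)@(9, 5): e=[45,10,25] → #
    (5,2)@(11, 5): e=[71,-2,11] → ·
    (3,3)@(7, 7): e=[11,38,31] → #
    (5,3)@(11, 7): e=[63,14,3] → #
    (3,4)@(7, 9): e=[3,54,23] → #
  covered (11 px):
    · · # · · ·
    · · # # · ·
    · · · # # ·
    · · · # # #
    · · · # # ·
    · · · · # ·
    · · · · · ·
    · · · · · ·
    · · · · · ·
T1:
  2·area = 21  (B↔C swapped to make it positive)
  edge (12, 8)→(9, 15): d=(-3,7) right/bottom  bias=-1
  edge (9, 15)→(9, 8): d=(0,-7) top-left  bias=+0
  edge (9, 8)→(12, 8): d=(3,0) top-left  bias=+0
    (4,0)@(9, 1): e=[42,0,-21] → ·  [on edge]
    (4,1)@(9, 3): e=[36,0,-15] → ·  [on edge]
    (4,2)@(9, 5): e=[30,0,-9] → ·  [on edge]
    (4,3)@(9, 7): e=[24,0,-3] → ·  [on edge]
    (4,4)@(9, 9): e=[18,0,3] → #  [on edge]
    (5,4)@(11, 9): e=[4,14,3] → #
    (4,5)@(9, 11): e=[12,0,9] → #  [on edge]
    (5,5)@(11, 11): e=[-2,14,9] → ·
    (4,6)@(9, 13): e=[6,0,15] → #  [on edge]
    (5,6)@(11, 13): e=[-8,14,15] → ·
    (4,7)@(9, 15): e=[0,0,21] → ·  [on edge]
    (4,8)@(9, 17): e=[-6,0,27] → ·  [on edge]
  covered (4 px):
    · · · · · ·
    · · · · · ·
    · · · · · ·
    · · · · · ·
    · · · · # #
    · · · · # ·
    · · · · # ·
    · · · · · ·
    · · · · · ·
T2:
  2·area = 24
  edge (4, 4)→(11, 3): d=(7,-1) top-left  bias=+0
  edge (11, 3)→(0, 8): d=(-11,5) right/bottom  bias=-1
  edge (0, 8)→(4, 4): d=(4,-4) top-left  bias=+0
    (3,0)@(7, 1): e=[-18,42,0] → ·  [on edge]
    (2,1)@(5, 3): e=[-6,30,0] → ·  [on edge]
    (5,1)@(11, 3): e=[0,0,24] → ·  [on edge]
    (1,2)@(3, 5): e=[6,18,0] → #  [on edge]
    (2,2)@(5, 5): e=[8,8,8] → #
    (3,2)@(7, 5): e=[10,-2,16] → ·
    (0,3)@(1, 7): e=[18,6,0] → #  [on edge]
    (1,3)@(3, 7): e=[20,-4,8] → ·
    (2,3)@(5, 7): e=[22,-14,16] → ·
    (0,4)@(1, 9): e=[32,-16,8] → ·
  covered (3 px):
    · · · · · ·
    · · · · · ·
    · # # · · ·
    # · · · · ·
    · · · · · ·
    · · · · · ·
    · · · · · ·
    · · · · · ·
    · · · · · ·
T3:
  2·area = 84  (B↔C swapped to make it positive)
  edge (8, 2)→(8, 16): d=(0,14) right/bottom  bias=-1
  edge (8, 16)→(2, 4): d=(-6,-12) top-left  bias=+0
  edge (2, 4)→(8, 2): d=(6,-2) top-left  bias=+0
    (5,0)@(11, 1): e=[-42,126,0] → ·  [on edge]
    (2,1)@(5, 3): e=[42,42,0] → #  [on edge]
    (3,1)@(7, 3): e=[14,66,4] → #
    (4,1)@(9, 3): e=[-14,90,8] → ·
    (1,2)@(3, 5): e=[70,6,8] → #
    (4,2)@(9, 5): e=[-14,78,20] → ·
    (1,3)@(3, 7): e=[70,-6,20] → ·
    (2,3)@(5, 7): e=[42,18,24] → #
    (4,3)@(9, 7): e=[-14,66,32] → ·
    (2,4)@(5, 9): e=[42,6,36] → #
    (4,4)@(9, 9): e=[-14,54,44] → ·
    (2,5)@(5, 11): e=[42,-6,48] → ·
  covered (11 px):
    · · · · · ·
    · · # # · ·
    · # # # · ·
    · · # # · ·
    · · # # · ·
    · · · # · ·
    · · · # · ·
    · · · · · ·
    · · · · · ·

Z-buffer (winner per pixel, '.' = empty):
  . . 0 . . .
  . . 3 3 . .
  . 3 3 3 0 .
  2 . 3 3 0 0
  . . 3 3 0 1
  . . . 3 0 .
  . . . 3 1 .
  . . . . . .
  . . . . . .

Result: -1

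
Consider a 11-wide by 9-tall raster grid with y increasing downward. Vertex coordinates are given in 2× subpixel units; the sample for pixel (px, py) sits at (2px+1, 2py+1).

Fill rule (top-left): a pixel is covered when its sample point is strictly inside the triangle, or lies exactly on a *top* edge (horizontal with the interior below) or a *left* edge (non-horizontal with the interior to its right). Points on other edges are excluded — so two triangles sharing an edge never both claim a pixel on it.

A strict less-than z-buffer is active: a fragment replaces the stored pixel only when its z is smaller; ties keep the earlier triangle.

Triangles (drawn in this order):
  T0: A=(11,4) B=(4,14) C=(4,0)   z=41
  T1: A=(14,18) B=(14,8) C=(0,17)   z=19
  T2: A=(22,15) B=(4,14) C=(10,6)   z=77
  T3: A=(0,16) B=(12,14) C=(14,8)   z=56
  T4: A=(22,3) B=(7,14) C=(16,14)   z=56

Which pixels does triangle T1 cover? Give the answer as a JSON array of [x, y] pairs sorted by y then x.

T0:
  2·area = 98
  edge (11, 4)→(4, 14): d=(-7,10) right/bottom  bias=-1
  edge (4, 14)→(4, 0): d=(0,-14) top-left  bias=+0
  edge (4, 0)→(11, 4): d=(7,4) right/bottom  bias=-1
    (2,0)@(5, 1): e=[81,14,3] → #
    (3,0)@(7, 1): e=[61,42,-5] → ·
    (2,1)@(5, 3): e=[67,14,17] → #
    (3,1)@(7, 3): e=[47,42,9] → #
    (4,1)@(9, 3): e=[27,70,1] → #
    (5,1)@(11, 3): e=[7,98,-7] → ·
    (2,2)@(5, 5): e=[53,14,31] → #
    (5,2)@(11, 5): e=[-7,98,7] → ·
    (2,3)@(5, 7): e=[39,14,45] → #
    (4,3)@(9, 7): e=[-1,70,29] → ·
    (2,4)@(5, 9): e=[25,14,59] → #
    (4,4)@(9, 9): e=[-15,70,43] → ·
  covered (12 px):
    · · # · · · · · · · ·
    · · # # # · · · · · ·
    · · # # # · · · · · ·
    · · # # · · · · · · ·
    · · # # · · · · · · ·
    · · # · · · · · · · ·
    · · · · · · · · · · ·
    · · · · · · · · · · ·
    · · · · · · · · · · ·
T1:
  2·area = 140  (B↔C swapped to make it positive)
  edge (14, 18)→(0, 17): d=(-14,-1) top-left  bias=+0
  edge (0, 17)→(14, 8): d=(14,-9) top-left  bias=+0
  edge (14, 8)→(14, 18): d=(0,10) right/bottom  bias=-1
    (6,4)@(13, 9): e=[125,5,10] → #
    (7,4)@(15, 9): e=[127,23,-10] → ·
    (5,5)@(11, 11): e=[95,15,30] → #
    (7,5)@(15, 11): e=[99,51,-10] → ·
    (3,6)@(7, 13): e=[63,7,70] → #
    (4,6)@(9, 13): e=[65,25,50] → #
    (7,6)@(15, 13): e=[71,79,-10] → ·
    (2,7)@(5, 15): e=[33,17,90] → #
    (7,7)@(15, 15): e=[43,107,-10] → ·
    (0,8)@(1, 17): e=[1,9,130] → #
    (1,8)@(3, 17): e=[3,27,110] → #
    (7,8)@(15, 17): e=[15,135,-10] → ·
  covered (19 px):
    · · · · · · · · · · ·
    · · · · · · · · · · ·
    · · · · · · · · · · ·
    · · · · · · · · · · ·
    · · · · · · # · · · ·
    · · · · · # # · · · ·
    · · · # # # # · · · ·
    · · # # # # # · · · ·
    # # # # # # # · · · ·
T2:
  2·area = 150
  edge (22, 15)→(4, 14): d=(-18,-1) top-left  bias=+0
  edge (4, 14)→(10, 6): d=(6,-8) top-left  bias=+0
  edge (10, 6)→(22, 15): d=(12,9) right/bottom  bias=-1
    (5,3)@(11, 7): e=[133,14,3] → #
    (6,3)@(13, 7): e=[135,30,-15] → ·
    (4,4)@(9, 9): e=[95,10,45] → #
    (6,4)@(13, 9): e=[99,42,9] → #
    (7,4)@(15, 9): e=[101,58,-9] → ·
    (3,5)@(7, 11): e=[57,6,87] → #
    (7,5)@(15, 11): e=[65,70,15] → #
    (8,5)@(17, 11): e=[67,86,-3] → ·
    (2,6)@(5, 13): e=[19,2,129] → #
    (8,6)@(17, 13): e=[31,98,21] → #
    (9,6)@(19, 13): e=[33,114,3] → #
    (10,6)@(21, 13): e=[35,130,-15] → ·
  covered (17 px):
    · · · · · · · · · · ·
    · · · · · · · · · · ·
    · · · · · · · · · · ·
    · · · · · # · · · · ·
    · · · · # # # · · · ·
    · · · # # # # # · · ·
    · · # # # # # # # # ·
    · · · · · · · · · · ·
    · · · · · · · · · · ·
T3:
  2·area = 68  (B↔C swapped to make it positive)
  edge (0, 16)→(14, 8): d=(14,-8) top-left  bias=+0
  edge (14, 8)→(12, 14): d=(-2,6) right/bottom  bias=-1
  edge (12, 14)→(0, 16): d=(-12,2) right/bottom  bias=-1
    (7,2)@(15, 5): e=[-34,0,102] → ·  [on edge]
    (6,4)@(13, 9): e=[6,4,58] → #
    (7,4)@(15, 9): e=[22,-8,54] → ·
    (4,5)@(9, 11): e=[2,24,42] → #
    (5,5)@(11, 11): e=[18,12,38] → #
    (6,5)@(13, 11): e=[34,0,34] → ·  [on edge]
    (3,6)@(7, 13): e=[14,32,22] → #
    (6,6)@(13, 13): e=[62,-4,10] → ·
    (1,7)@(3, 15): e=[10,52,6] → #
    (2,7)@(5, 15): e=[26,40,2] → #
    (3,7)@(7, 15): e=[42,28,-2] → ·
    (4,7)@(9, 15): e=[58,16,-6] → ·
    (5,8)@(11, 17): e=[102,0,-34] → ·  [on edge]
  covered (8 px):
    · · · · · · · · · · ·
    · · · · · · · · · · ·
    · · · · · · · · · · ·
    · · · · · · · · · · ·
    · · · · · · # · · · ·
    · · · · # # · · · · ·
    · · · # # # · · · · ·
    · # # · · · · · · · ·
    · · · · · · · · · · ·
T4:
  2·area = 99  (B↔C swapped to make it positive)
  edge (22, 3)→(16, 14): d=(-6,11) right/bottom  bias=-1
  edge (16, 14)→(7, 14): d=(-9,0) right/bottom  bias=-1
  edge (7, 14)→(22, 3): d=(15,-11) top-left  bias=+0
    (8,3)@(17, 7): e=[31,63,5] → #
    (9,3)@(19, 7): e=[9,63,27] → #
    (10,3)@(21, 7): e=[-13,63,49] → ·
    (7,4)@(15, 9): e=[41,45,13] → #
    (9,4)@(19, 9): e=[-3,45,57] → ·
    (6,5)@(13, 11): e=[51,27,21] → #
    (9,5)@(19, 11): e=[-15,27,87] → ·
    (4,6)@(9, 13): e=[83,9,7] → #
    (5,6)@(11, 13): e=[61,9,29] → #
    (8,6)@(17, 13): e=[-5,9,95] → ·
    (4,7)@(9, 15): e=[71,-9,37] → ·
    (5,7)@(11, 15): e=[49,-9,59] → ·
  covered (11 px):
    · · · · · · · · · · ·
    · · · · · · · · · · ·
    · · · · · · · · · · ·
    · · · · · · · · # # ·
    · · · · · · · # # · ·
    · · · · · · # # # · ·
    · · · · # # # # · · ·
    · · · · · · · · · · ·
    · · · · · · · · · · ·

Final: [[6,4],[5,5],[6,5],[3,6],[4,6],[5,6],[6,6],[2,7],[3,7],[4,7],[5,7],[6,7],[0,8],[1,8],[2,8],[3,8],[4,8],[5,8],[6,8]]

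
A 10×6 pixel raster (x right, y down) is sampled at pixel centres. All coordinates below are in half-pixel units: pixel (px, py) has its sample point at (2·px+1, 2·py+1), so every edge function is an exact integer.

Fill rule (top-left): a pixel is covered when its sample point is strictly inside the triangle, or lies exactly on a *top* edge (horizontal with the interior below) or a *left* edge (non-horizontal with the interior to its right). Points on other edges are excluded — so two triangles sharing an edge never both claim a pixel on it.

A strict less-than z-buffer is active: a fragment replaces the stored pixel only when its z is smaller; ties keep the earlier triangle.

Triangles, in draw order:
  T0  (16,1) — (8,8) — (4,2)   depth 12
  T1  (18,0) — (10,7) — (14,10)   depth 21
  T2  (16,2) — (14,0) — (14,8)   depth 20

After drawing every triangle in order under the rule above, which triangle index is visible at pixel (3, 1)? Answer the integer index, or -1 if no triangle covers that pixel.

T0:
  2·area = 76
  edge (16, 1)→(8, 8): d=(-8,7) right/bottom  bias=-1
  edge (8, 8)→(4, 2): d=(-4,-6) top-left  bias=+0
  edge (4, 2)→(16, 1): d=(12,-1) top-left  bias=+0
    (2,1)@(5, 3): e=[61,2,13] → #
    (3,1)@(7, 3): e=[47,14,15] → #
    (4,1)@(9, 3): e=[33,26,17] → #
    (5,1)@(11, 3): e=[19,38,19] → #
    (6,1)@(13, 3): e=[5,50,21] → #
    (7,1)@(15, 3): e=[-9,62,23] → ·
    (2,2)@(5, 5): e=[45,-6,37] → ·
    (3,2)@(7, 5): e=[31,6,39] → #
    (6,2)@(13, 5): e=[-11,42,45] → ·
    (3,3)@(7, 7): e=[15,-2,63] → ·
    (4,3)@(9, 7): e=[1,10,65] → #
    (5,3)@(11, 7): e=[-13,22,67] → ·
  covered (9 px):
    · · · · · · · · · ·
    · · # # # # # · · ·
    · · · # # # · · · ·
    · · · · # · · · · ·
    · · · · · · · · · ·
    · · · · · · · · · ·
T1:
  2·area = 52  (B↔C swapped to make it positive)
  edge (18, 0)→(14, 10): d=(-4,10) right/bottom  bias=-1
  edge (14, 10)→(10, 7): d=(-4,-3) top-left  bias=+0
  edge (10, 7)→(18, 0): d=(8,-7) top-left  bias=+0
    (8,0)@(17, 1): e=[6,45,1] → #
    (9,0)@(19, 1): e=[-14,51,15] → ·
    (7,1)@(15, 3): e=[18,31,3] → #
    (8,1)@(17, 3): e=[-2,37,17] → ·
    (6,2)@(13, 5): e=[30,17,5] → #
    (8,2)@(17, 5): e=[-10,29,33] → ·
    (5,3)@(11, 7): e=[42,3,7] → #
    (8,3)@(17, 7): e=[-18,21,49] → ·
    (5,4)@(11, 9): e=[34,-5,23] → ·
    (6,4)@(13, 9): e=[14,1,37] → #
    (7,4)@(15, 9): e=[-6,7,51] → ·
    (6,5)@(13, 11): e=[6,-7,53] → ·
  covered (8 px):
    · · · · · · · · # ·
    · · · · · · · # · ·
    · · · · · · # # · ·
    · · · · · # # # · ·
    · · · · · · # · · ·
    · · · · · · · · · ·
T2:
  2·area = 16  (B↔C swapped to make it positive)
  edge (16, 2)→(14, 8): d=(-2,6) right/bottom  bias=-1
  edge (14, 8)→(14, 0): d=(0,-8) top-left  bias=+0
  edge (14, 0)→(16, 2): d=(2,2) right/bottom  bias=-1
    (7,0)@(15, 1): e=[8,8,0] → ·  [on edge]
    (7,1)@(15, 3): e=[4,8,4] → #
    (8,1)@(17, 3): e=[-8,24,0] → ·  [on edge]
    (7,2)@(15, 5): e=[0,8,8] → ·  [on edge]
    (9,2)@(19, 5): e=[-24,40,0] → ·  [on edge]
    (6,5)@(13, 11): e=[0,-8,24] → ·  [on edge]
  covered (1 px):
    · · · · · · · · · ·
    · · · · · · · # · ·
    · · · · · · · · · ·
    · · · · · · · · · ·
    · · · · · · · · · ·
    · · · · · · · · · ·

Z-buffer (winner per pixel, '.' = empty):
  . . . . . . . . 1 .
  . . 0 0 0 0 0 2 . .
  . . . 0 0 0 1 1 . .
  . . . . 0 1 1 1 . .
  . . . . . . 1 . . .
  . . . . . . . . . .

Result: 0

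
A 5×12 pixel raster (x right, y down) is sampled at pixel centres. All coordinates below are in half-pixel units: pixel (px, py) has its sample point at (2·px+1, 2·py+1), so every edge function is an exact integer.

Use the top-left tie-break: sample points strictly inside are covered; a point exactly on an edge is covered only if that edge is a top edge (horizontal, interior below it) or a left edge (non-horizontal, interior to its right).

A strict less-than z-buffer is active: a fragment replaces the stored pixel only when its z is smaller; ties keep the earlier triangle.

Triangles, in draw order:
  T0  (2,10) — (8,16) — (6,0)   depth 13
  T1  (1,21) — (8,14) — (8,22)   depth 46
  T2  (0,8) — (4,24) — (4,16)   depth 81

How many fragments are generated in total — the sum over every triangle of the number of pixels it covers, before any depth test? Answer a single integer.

T0:
  2·area = 84  (B↔C swapped to make it positive)
  edge (2, 10)→(6, 0): d=(4,-10) top-left  bias=+0
  edge (6, 0)→(8, 16): d=(2,16) right/bottom  bias=-1
  edge (8, 16)→(2, 10): d=(-6,-6) top-left  bias=+0
    (2,1)@(5, 3): e=[2,22,60] → #
    (3,1)@(7, 3): e=[22,-10,72] → ·
    (2,2)@(5, 5): e=[10,26,48] → #
    (3,2)@(7, 5): e=[30,-6,60] → ·
    (2,3)@(5, 7): e=[18,30,36] → #
    (3,3)@(7, 7): e=[38,-2,48] → ·
    (0,4)@(1, 9): e=[-14,98,0] → ·  [on edge]
    (1,4)@(3, 9): e=[6,66,12] → #
    (3,4)@(7, 9): e=[46,2,36] → #
    (4,4)@(9, 9): e=[66,-30,48] → ·
    (1,5)@(3, 11): e=[14,70,0] → #  [on edge]
    (4,5)@(9, 11): e=[74,-26,36] → ·
    (2,6)@(5, 13): e=[42,42,0] → #  [on edge]
    (3,7)@(7, 15): e=[70,14,0] → #  [on edge]
    (4,8)@(9, 17): e=[98,-14,0] → ·  [on edge]
  covered (12 px):
    · · · · ·
    · · # · ·
    · · # · ·
    · · # · ·
    · # # # ·
    · # # # ·
    · · # # ·
    · · · # ·
    · · · · ·
    · · · · ·
    · · · · ·
    · · · · ·
T1:
  2·area = 56
  edge (1, 21)→(8, 14): d=(7,-7) top-left  bias=+0
  edge (8, 14)→(8, 22): d=(0,8) right/bottom  bias=-1
  edge (8, 22)→(1, 21): d=(-7,-1) top-left  bias=+0
    (4,6)@(9, 13): e=[0,-8,64] → ·  [on edge]
    (3,7)@(7, 15): e=[0,8,48] → #  [on edge]
    (4,7)@(9, 15): e=[14,-8,50] → ·
    (2,8)@(5, 17): e=[0,24,32] → #  [on edge]
    (4,8)@(9, 17): e=[28,-8,36] → ·
    (1,9)@(3, 19): e=[0,40,16] → #  [on edge]
    (4,9)@(9, 19): e=[42,-8,22] → ·
    (0,10)@(1, 21): e=[0,56,0] → #  [on edge]
    (4,10)@(9, 21): e=[56,-8,8] → ·
    (0,11)@(1, 23): e=[14,56,-14] → ·
    (1,11)@(3, 23): e=[28,40,-12] → ·
    (2,11)@(5, 23): e=[42,24,-10] → ·
  covered (10 px):
    · · · · ·
    · · · · ·
    · · · · ·
    · · · · ·
    · · · · ·
    · · · · ·
    · · · · ·
    · · · # ·
    · · # # ·
    · # # # ·
    # # # # ·
    · · · · ·
T2:
  2·area = 32  (B↔C swapped to make it positive)
  edge (0, 8)→(4, 16): d=(4,8) right/bottom  bias=-1
  edge (4, 16)→(4, 24): d=(0,8) right/bottom  bias=-1
  edge (4, 24)→(0, 8): d=(-4,-16) top-left  bias=+0
    (0,5)@(1, 11): e=[4,24,4] → #
    (1,5)@(3, 11): e=[-12,8,36] → ·
    (0,6)@(1, 13): e=[12,24,-4] → ·
    (1,7)@(3, 15): e=[4,8,20] → #
    (2,7)@(5, 15): e=[-12,-8,52] → ·
    (1,8)@(3, 17): e=[12,8,12] → #
    (2,8)@(5, 17): e=[-4,-8,44] → ·
    (1,9)@(3, 19): e=[20,8,4] → #
    (2,9)@(5, 19): e=[4,-8,36] → ·
    (1,10)@(3, 21): e=[28,8,-4] → ·
  covered (4 px):
    · · · · ·
    · · · · ·
    · · · · ·
    · · · · ·
    · · · · ·
    # · · · ·
    · · · · ·
    · # · · ·
    · # · · ·
    · # · · ·
    · · · · ·
    · · · · ·

Result: 26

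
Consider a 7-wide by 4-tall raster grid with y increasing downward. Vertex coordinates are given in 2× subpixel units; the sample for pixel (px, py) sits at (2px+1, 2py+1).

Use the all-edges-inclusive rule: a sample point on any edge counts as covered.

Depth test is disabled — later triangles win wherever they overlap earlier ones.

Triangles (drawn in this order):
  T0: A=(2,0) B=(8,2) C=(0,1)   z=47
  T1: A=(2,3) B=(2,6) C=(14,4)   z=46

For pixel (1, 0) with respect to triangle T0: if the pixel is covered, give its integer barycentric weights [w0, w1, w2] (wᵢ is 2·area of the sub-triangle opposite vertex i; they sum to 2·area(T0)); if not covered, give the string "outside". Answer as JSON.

T0:
  2·area = 10
  edge (2, 0)→(8, 2): d=(6,2) inclusive
  edge (8, 2)→(0, 1): d=(-8,-1) inclusive
  edge (0, 1)→(2, 0): d=(2,-1) inclusive
    (0,0)@(1, 1): e=[8,1,1] → █
    (1,0)@(3, 1): e=[4,3,3] → █
    (2,0)@(5, 1): e=[0,5,5] → █  [on edge]
    (3,0)@(7, 1): e=[-4,7,7] → ·
    (0,1)@(1, 3): e=[20,-15,5] → ·
    (1,1)@(3, 3): e=[16,-13,7] → ·
    (2,1)@(5, 3): e=[12,-11,9] → ·
    (5,1)@(11, 3): e=[0,-5,15] → ·  [on edge]
  covered (3 px):
    █ █ █ · · · ·
    · · · · · · ·
    · · · · · · ·
    · · · · · · ·
T1:
  2·area = 36  (B↔C swapped to make it positive)
  edge (2, 3)→(14, 4): d=(12,1) inclusive
  edge (14, 4)→(2, 6): d=(-12,2) inclusive
  edge (2, 6)→(2, 3): d=(0,-3) inclusive
    (1,2)@(3, 5): e=[23,10,3] → █
    (2,2)@(5, 5): e=[21,6,9] → █
    (3,2)@(7, 5): e=[19,2,15] → █
    (4,2)@(9, 5): e=[17,-2,21] → ·
    (1,3)@(3, 7): e=[47,-14,3] → ·
    (2,3)@(5, 7): e=[45,-18,9] → ·
    (3,3)@(7, 7): e=[43,-22,15] → ·
  covered (3 px):
    · · · · · · ·
    · · · · · · ·
    · █ █ █ · · ·
    · · · · · · ·

Result: [3,3,4]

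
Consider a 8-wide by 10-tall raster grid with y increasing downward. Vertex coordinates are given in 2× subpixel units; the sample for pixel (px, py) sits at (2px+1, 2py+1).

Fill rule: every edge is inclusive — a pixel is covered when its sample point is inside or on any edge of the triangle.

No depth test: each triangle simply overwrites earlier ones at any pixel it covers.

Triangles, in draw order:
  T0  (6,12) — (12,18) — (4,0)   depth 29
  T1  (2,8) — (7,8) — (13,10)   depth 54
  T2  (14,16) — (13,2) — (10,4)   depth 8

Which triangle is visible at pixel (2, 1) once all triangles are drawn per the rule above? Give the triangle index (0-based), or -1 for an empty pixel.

T0:
  2·area = 60  (B↔C swapped to make it positive)
  edge (6, 12)→(4, 0): d=(-2,-12) inclusive
  edge (4, 0)→(12, 18): d=(8,18) inclusive
  edge (12, 18)→(6, 12): d=(-6,-6) inclusive
    (2,1)@(5, 3): e=[6,6,48] → █
    (3,1)@(7, 3): e=[30,-30,60] → ·
    (2,2)@(5, 5): e=[2,22,36] → █
    (3,2)@(7, 5): e=[26,-14,48] → ·
    (0,3)@(1, 7): e=[-50,110,0] → ·  [on edge]
    (2,3)@(5, 7): e=[-2,38,24] → ·
    (3,3)@(7, 7): e=[22,2,36] → █
    (4,3)@(9, 7): e=[46,-34,48] → ·
    (1,4)@(3, 9): e=[-30,90,0] → ·  [on edge]
    (3,4)@(7, 9): e=[18,18,24] → █
    (4,4)@(9, 9): e=[42,-18,36] → ·
    (2,5)@(5, 11): e=[-10,70,0] → ·  [on edge]
    (3,6)@(7, 13): e=[10,50,0] → █  [on edge]
    (4,7)@(9, 15): e=[30,30,0] → █  [on edge]
    (5,8)@(11, 17): e=[50,10,0] → █  [on edge]
    (6,9)@(13, 19): e=[70,-10,0] → ·  [on edge]
  covered (9 px):
    · · · · · · · ·
    · · █ · · · · ·
    · · █ · · · · ·
    · · · █ · · · ·
    · · · █ · · · ·
    · · · █ · · · ·
    · · · █ █ · · ·
    · · · · █ · · ·
    · · · · · █ · ·
    · · · · · · · ·
T1:
  2·area = 10
  edge (2, 8)→(7, 8): d=(5,0) inclusive
  edge (7, 8)→(13, 10): d=(6,2) inclusive
  edge (13, 10)→(2, 8): d=(-11,-2) inclusive
    (4,4)@(9, 9): e=[5,2,3] → █
    (5,4)@(11, 9): e=[5,-2,7] → ·
    (4,5)@(9, 11): e=[15,14,-19] → ·
  covered (1 px):
    · · · · · · · ·
    · · · · · · · ·
    · · · · · · · ·
    · · · · · · · ·
    · · · · █ · · ·
    · · · · · · · ·
    · · · · · · · ·
    · · · · · · · ·
    · · · · · · · ·
    · · · · · · · ·
T2:
  2·area = 44  (B↔C swapped to make it positive)
  edge (14, 16)→(10, 4): d=(-4,-12) inclusive
  edge (10, 4)→(13, 2): d=(3,-2) inclusive
  edge (13, 2)→(14, 16): d=(1,14) inclusive
    (4,0)@(9, 1): e=[0,-11,55] → ·  [on edge]
    (6,1)@(13, 3): e=[40,3,1] → █
    (7,1)@(15, 3): e=[64,7,-27] → ·
    (5,2)@(11, 5): e=[8,5,31] → █
    (7,2)@(15, 5): e=[56,13,-25] → ·
    (5,3)@(11, 7): e=[0,11,33] → █  [on edge]
    (7,3)@(15, 7): e=[48,19,-23] → ·
    (5,4)@(11, 9): e=[-8,17,35] → ·
    (6,4)@(13, 9): e=[16,21,7] → █
    (7,4)@(15, 9): e=[40,25,-21] → ·
    (6,5)@(13, 11): e=[8,27,9] → █
    (7,5)@(15, 11): e=[32,31,-19] → ·
    (6,6)@(13, 13): e=[0,33,11] → █  [on edge]
    (7,9)@(15, 19): e=[0,55,-11] → ·  [on edge]
  covered (8 px):
    · · · · · · · ·
    · · · · · · █ ·
    · · · · · █ █ ·
    · · · · · █ █ ·
    · · · · · · █ ·
    · · · · · · █ ·
    · · · · · · █ ·
    · · · · · · · ·
    · · · · · · · ·
    · · · · · · · ·

Z-buffer (winner per pixel, '.' = empty):
  . . . . . . . .
  . . 0 . . . 2 .
  . . 0 . . 2 2 .
  . . . 0 . 2 2 .
  . . . 0 1 . 2 .
  . . . 0 . . 2 .
  . . . 0 0 . 2 .
  . . . . 0 . . .
  . . . . . 0 . .
  . . . . . . . .

Final: 0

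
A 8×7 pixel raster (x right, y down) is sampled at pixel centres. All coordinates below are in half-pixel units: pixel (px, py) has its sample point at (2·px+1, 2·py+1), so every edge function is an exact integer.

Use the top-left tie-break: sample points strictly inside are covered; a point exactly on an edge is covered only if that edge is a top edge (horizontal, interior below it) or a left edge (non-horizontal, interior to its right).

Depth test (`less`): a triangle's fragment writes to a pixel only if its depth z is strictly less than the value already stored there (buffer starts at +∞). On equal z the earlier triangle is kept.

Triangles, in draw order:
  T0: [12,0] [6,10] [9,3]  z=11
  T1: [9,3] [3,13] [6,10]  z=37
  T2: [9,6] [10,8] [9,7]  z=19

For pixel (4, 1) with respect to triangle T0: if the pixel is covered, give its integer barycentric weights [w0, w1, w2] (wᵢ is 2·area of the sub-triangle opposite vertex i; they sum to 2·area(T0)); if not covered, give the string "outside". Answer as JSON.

T0:
  2·area = 12
  edge (12, 0)→(6, 10): d=(-6,10) right/bottom  bias=-1
  edge (6, 10)→(9, 3): d=(3,-7) top-left  bias=+0
  edge (9, 3)→(12, 0): d=(3,-3) top-left  bias=+0
    (5,0)@(11, 1): e=[4,8,0] → #  [on edge]
    (6,0)@(13, 1): e=[-16,22,6] → ·
    (4,1)@(9, 3): e=[12,0,0] → #  [on edge]
    (5,1)@(11, 3): e=[-8,14,6] → ·
    (3,2)@(7, 5): e=[20,-8,0] → ·  [on edge]
    (4,2)@(9, 5): e=[0,6,6] → ·  [on edge]
    (2,3)@(5, 7): e=[28,-16,0] → ·  [on edge]
    (1,4)@(3, 9): e=[36,-24,0] → ·  [on edge]
    (0,5)@(1, 11): e=[44,-32,0] → ·  [on edge]
  covered (2 px):
    · · · · · # · ·
    · · · · # · · ·
    · · · · · · · ·
    · · · · · · · ·
    · · · · · · · ·
    · · · · · · · ·
    · · · · · · · ·
T1:
  2·area = 12  (B↔C swapped to make it positive)
  edge (9, 3)→(6, 10): d=(-3,7) right/bottom  bias=-1
  edge (6, 10)→(3, 13): d=(-3,3) right/bottom  bias=-1
  edge (3, 13)→(9, 3): d=(6,-10) top-left  bias=+0
    (7,0)@(15, 1): e=[-36,0,48] → ·  [on edge]
    (4,1)@(9, 3): e=[0,12,0] → ·  [on edge]
    (6,1)@(13, 3): e=[-28,0,40] → ·  [on edge]
    (5,2)@(11, 5): e=[-20,0,32] → ·  [on edge]
    (3,3)@(7, 7): e=[2,6,4] → #
    (4,3)@(9, 7): e=[-12,0,24] → ·  [on edge]
    (3,4)@(7, 9): e=[-4,0,16] → ·  [on edge]
    (2,5)@(5, 11): e=[4,0,8] → ·  [on edge]
    (1,6)@(3, 13): e=[12,0,0] → ·  [on edge]
  covered (1 px):
    · · · · · · · ·
    · · · · · · · ·
    · · · · · · · ·
    · · · # · · · ·
    · · · · · · · ·
    · · · · · · · ·
    · · · · · · · ·
T2:
  2·area = 1
  edge (9, 6)→(10, 8): d=(1,2) right/bottom  bias=-1
  edge (10, 8)→(9, 7): d=(-1,-1) top-left  bias=+0
  edge (9, 7)→(9, 6): d=(0,-1) top-left  bias=+0
    (1,0)@(3, 1): e=[7,0,-6] → ·  [on edge]
    (4,0)@(9, 1): e=[-5,6,0] → ·  [on edge]
    (2,1)@(5, 3): e=[5,0,-4] → ·  [on edge]
    (4,1)@(9, 3): e=[-3,4,0] → ·  [on edge]
    (3,2)@(7, 5): e=[3,0,-2] → ·  [on edge]
    (4,2)@(9, 5): e=[-1,2,0] → ·  [on edge]
    (4,3)@(9, 7): e=[1,0,0] → #  [on edge]
    (5,3)@(11, 7): e=[-3,2,2] → ·
    (4,4)@(9, 9): e=[3,-2,0] → ·  [on edge]
    (5,4)@(11, 9): e=[-1,0,2] → ·  [on edge]
    (4,5)@(9, 11): e=[5,-4,0] → ·  [on edge]
    (6,5)@(13, 11): e=[-3,0,4] → ·  [on edge]
    (4,6)@(9, 13): e=[7,-6,0] → ·  [on edge]
    (7,6)@(15, 13): e=[-5,0,6] → ·  [on edge]
  covered (1 px):
    · · · · · · · ·
    · · · · · · · ·
    · · · · · · · ·
    · · · · # · · ·
    · · · · · · · ·
    · · · · · · · ·
    · · · · · · · ·

Result: [0,0,12]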